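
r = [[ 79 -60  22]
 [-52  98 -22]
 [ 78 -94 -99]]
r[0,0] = 79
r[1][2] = -22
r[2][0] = 78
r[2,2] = -99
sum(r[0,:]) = 41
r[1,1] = 98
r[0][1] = -60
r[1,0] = -52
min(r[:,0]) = -52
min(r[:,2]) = -99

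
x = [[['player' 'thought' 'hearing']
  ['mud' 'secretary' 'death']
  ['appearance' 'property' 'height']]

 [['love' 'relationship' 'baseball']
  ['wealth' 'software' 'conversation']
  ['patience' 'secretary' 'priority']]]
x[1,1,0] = 'wealth'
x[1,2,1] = 'secretary'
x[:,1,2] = ['death', 'conversation']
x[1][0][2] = 'baseball'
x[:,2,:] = [['appearance', 'property', 'height'], ['patience', 'secretary', 'priority']]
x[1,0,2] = 'baseball'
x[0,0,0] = 'player'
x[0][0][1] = 'thought'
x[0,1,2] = 'death'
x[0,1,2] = 'death'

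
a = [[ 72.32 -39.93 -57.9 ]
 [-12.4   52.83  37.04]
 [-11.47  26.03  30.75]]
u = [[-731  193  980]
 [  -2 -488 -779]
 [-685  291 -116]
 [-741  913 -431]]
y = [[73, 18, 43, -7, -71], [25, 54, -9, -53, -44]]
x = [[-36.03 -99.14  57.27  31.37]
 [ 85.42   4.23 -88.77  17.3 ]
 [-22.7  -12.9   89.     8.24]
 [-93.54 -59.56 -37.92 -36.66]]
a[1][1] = 52.83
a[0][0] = 72.32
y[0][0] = 73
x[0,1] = -99.14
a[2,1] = 26.03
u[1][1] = -488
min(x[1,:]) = -88.77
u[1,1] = -488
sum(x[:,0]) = -66.85000000000001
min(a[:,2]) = -57.9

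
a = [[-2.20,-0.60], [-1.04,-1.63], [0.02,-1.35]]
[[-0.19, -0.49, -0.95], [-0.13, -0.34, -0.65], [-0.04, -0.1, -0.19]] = a@[[0.08, 0.2, 0.39], [0.03, 0.08, 0.15]]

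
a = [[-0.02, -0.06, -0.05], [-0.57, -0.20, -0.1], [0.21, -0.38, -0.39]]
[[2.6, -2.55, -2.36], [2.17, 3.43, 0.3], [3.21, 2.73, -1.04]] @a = [[0.91, 1.25, 1.05], [-1.94, -0.93, -0.57], [-1.84, -0.34, -0.03]]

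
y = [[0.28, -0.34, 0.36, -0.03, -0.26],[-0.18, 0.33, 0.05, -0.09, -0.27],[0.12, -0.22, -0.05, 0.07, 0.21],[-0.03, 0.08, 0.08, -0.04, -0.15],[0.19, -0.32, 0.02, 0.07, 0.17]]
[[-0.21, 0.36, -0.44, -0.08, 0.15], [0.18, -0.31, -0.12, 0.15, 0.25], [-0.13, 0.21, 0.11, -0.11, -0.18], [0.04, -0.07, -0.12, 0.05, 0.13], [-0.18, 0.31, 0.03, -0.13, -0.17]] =y@[[-0.75, -0.12, -0.37, -0.49, -0.23], [0.03, -0.89, 0.19, -0.15, 0.39], [0.05, 0.39, -0.18, -0.40, 0.81], [-0.66, 0.15, 0.52, 0.43, 0.3], [0.09, 0.16, 0.73, -0.62, -0.23]]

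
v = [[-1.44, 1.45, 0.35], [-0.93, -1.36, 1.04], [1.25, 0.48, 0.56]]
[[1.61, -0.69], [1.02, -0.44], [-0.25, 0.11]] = v @ [[-0.65, 0.28], [0.28, -0.12], [0.77, -0.33]]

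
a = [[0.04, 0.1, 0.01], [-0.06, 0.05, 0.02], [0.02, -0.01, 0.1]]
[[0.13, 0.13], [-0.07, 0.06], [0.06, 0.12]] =a@[[1.76,0.28],[0.55,1.11],[0.30,1.22]]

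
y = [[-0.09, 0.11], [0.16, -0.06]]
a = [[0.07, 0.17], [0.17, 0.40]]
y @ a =[[0.01, 0.03], [0.00, 0.0]]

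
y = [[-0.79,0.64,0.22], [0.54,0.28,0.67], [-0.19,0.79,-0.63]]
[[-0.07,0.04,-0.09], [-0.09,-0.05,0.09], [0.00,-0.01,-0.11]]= y @[[-0.01, -0.07, 0.09], [-0.08, -0.03, -0.06], [-0.10, 0.0, 0.08]]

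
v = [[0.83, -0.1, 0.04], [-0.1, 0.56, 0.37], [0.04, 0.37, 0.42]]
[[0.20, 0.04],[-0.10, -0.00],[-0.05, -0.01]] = v@[[0.23, 0.06], [-0.11, 0.05], [-0.05, -0.07]]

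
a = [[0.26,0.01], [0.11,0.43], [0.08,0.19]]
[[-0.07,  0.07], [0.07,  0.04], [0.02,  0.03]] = a @ [[-0.28, 0.28], [0.23, 0.03]]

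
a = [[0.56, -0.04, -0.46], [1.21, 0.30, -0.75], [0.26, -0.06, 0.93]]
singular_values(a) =[1.65, 0.9, 0.17]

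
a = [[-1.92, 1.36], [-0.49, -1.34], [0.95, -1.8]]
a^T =[[-1.92, -0.49, 0.95], [1.36, -1.34, -1.80]]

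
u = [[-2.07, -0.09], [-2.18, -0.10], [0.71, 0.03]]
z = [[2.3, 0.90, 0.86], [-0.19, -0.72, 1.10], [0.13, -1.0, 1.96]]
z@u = [[-6.11, -0.27], [2.74, 0.12], [3.30, 0.15]]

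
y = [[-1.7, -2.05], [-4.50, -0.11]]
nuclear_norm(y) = 6.74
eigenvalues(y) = [-4.04, 2.23]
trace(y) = -1.81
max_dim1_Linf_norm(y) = 4.5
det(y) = -9.04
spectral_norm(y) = 4.89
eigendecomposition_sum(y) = [[-2.53, -1.32], [-2.90, -1.51]] + [[0.83, -0.73], [-1.60, 1.40]]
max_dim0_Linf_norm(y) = 4.5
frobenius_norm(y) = 5.23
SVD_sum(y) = [[-2.03, -0.41], [-4.35, -0.88]] + [[0.33, -1.64], [-0.15, 0.77]]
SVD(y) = [[-0.42, -0.91], [-0.91, 0.42]] @ diag([4.89315099783776, 1.847071550416861]) @ [[0.98, 0.20], [-0.20, 0.98]]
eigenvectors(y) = [[-0.66,0.46], [-0.75,-0.89]]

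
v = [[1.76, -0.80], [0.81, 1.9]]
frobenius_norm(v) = 2.83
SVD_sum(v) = [[-0.08, -0.34], [0.49, 1.98]] + [[1.84, -0.46], [0.32, -0.08]]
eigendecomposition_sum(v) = [[0.88+0.48j, -0.40+0.91j], [0.41-0.92j, (0.95+0.32j)]] + [[(0.88-0.48j), -0.40-0.91j],[(0.41+0.92j), 0.95-0.32j]]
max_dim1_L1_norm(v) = 2.71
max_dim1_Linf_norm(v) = 1.9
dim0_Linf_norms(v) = [1.76, 1.9]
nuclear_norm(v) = 4.00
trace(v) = 3.66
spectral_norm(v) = 2.07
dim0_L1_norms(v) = [2.57, 2.7]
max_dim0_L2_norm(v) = 2.06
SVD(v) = [[-0.17, 0.99],[0.99, 0.17]] @ diag([2.0694094464371338, 1.929052757960952]) @ [[0.24, 0.97], [0.97, -0.24]]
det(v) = 3.99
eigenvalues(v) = [(1.83+0.8j), (1.83-0.8j)]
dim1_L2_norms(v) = [1.93, 2.07]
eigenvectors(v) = [[0.06-0.70j, (0.06+0.7j)], [(-0.71+0j), (-0.71-0j)]]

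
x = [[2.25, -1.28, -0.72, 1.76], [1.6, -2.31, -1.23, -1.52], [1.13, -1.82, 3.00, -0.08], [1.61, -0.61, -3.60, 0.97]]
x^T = [[2.25, 1.60, 1.13, 1.61], [-1.28, -2.31, -1.82, -0.61], [-0.72, -1.23, 3.00, -3.6], [1.76, -1.52, -0.08, 0.97]]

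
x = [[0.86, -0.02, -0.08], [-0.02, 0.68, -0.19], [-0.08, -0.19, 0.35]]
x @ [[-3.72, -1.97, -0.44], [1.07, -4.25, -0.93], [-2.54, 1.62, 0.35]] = [[-3.02, -1.74, -0.39], [1.28, -3.16, -0.69], [-0.79, 1.53, 0.33]]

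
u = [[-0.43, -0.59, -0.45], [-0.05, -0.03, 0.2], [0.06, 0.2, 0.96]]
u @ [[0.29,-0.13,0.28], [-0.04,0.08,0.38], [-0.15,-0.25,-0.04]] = [[-0.03, 0.12, -0.33],[-0.04, -0.05, -0.03],[-0.13, -0.23, 0.05]]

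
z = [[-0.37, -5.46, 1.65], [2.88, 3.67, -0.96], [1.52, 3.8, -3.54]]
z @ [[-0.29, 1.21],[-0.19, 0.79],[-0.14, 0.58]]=[[0.91, -3.80],[-1.4, 5.83],[-0.67, 2.79]]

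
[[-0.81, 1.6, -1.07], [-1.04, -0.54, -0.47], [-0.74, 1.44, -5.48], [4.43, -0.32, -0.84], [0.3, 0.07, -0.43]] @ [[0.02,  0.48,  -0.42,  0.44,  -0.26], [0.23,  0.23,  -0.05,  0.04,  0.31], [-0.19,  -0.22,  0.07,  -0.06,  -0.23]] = [[0.56, 0.21, 0.19, -0.23, 0.95], [-0.06, -0.52, 0.43, -0.45, 0.21], [1.36, 1.18, -0.14, 0.06, 1.90], [0.17, 2.24, -1.90, 1.99, -1.06], [0.10, 0.25, -0.16, 0.16, 0.04]]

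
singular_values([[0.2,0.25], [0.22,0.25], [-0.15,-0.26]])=[0.55, 0.05]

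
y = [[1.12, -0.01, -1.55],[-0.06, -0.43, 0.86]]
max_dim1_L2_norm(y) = 1.91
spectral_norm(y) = 2.06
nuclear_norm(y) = 2.64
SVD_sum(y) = [[0.97,0.15,-1.62], [-0.41,-0.06,0.68]] + [[0.15,  -0.16,  0.07], [0.35,  -0.37,  0.18]]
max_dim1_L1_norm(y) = 2.68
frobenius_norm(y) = 2.14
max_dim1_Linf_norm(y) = 1.55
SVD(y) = [[-0.92, 0.39], [0.39, 0.92]] @ diag([2.0602278724371557, 0.5835761421040719]) @ [[-0.51, -0.08, 0.86], [0.65, -0.69, 0.33]]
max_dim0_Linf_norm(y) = 1.55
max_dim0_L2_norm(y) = 1.77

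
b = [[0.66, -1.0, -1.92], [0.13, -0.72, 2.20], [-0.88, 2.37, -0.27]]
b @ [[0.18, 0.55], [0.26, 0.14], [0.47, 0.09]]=[[-1.04, 0.05], [0.87, 0.17], [0.33, -0.18]]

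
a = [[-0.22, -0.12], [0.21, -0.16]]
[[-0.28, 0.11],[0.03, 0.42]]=a @ [[0.80, 0.54], [0.86, -1.92]]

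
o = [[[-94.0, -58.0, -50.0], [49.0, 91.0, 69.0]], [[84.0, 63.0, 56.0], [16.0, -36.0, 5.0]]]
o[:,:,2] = [[-50.0, 69.0], [56.0, 5.0]]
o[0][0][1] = -58.0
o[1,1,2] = 5.0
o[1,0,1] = 63.0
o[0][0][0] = -94.0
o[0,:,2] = [-50.0, 69.0]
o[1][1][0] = 16.0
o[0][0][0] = -94.0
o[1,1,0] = 16.0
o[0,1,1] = 91.0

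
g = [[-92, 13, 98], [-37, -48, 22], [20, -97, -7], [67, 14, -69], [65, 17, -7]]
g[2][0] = 20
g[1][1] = -48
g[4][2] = -7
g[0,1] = 13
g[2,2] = -7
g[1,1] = -48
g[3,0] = 67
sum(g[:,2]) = 37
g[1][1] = -48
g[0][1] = 13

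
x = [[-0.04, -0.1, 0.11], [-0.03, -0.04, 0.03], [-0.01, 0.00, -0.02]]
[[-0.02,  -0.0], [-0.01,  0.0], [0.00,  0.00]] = x @ [[0.19, -0.10], [-0.05, 0.04], [-0.13, -0.03]]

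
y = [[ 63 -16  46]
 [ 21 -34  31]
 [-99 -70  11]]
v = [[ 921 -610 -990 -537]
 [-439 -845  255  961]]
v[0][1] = -610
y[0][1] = -16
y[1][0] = 21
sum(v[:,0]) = 482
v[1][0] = -439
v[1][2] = 255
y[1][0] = 21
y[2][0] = -99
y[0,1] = -16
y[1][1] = -34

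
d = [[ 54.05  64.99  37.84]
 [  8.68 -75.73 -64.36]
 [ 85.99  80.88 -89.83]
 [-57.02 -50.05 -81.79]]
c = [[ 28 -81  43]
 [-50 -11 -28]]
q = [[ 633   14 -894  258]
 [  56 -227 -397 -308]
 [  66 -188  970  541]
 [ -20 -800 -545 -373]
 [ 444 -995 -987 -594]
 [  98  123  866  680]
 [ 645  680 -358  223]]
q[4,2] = -987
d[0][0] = 54.05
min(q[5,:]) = 98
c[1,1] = -11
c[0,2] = 43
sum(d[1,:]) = -131.41000000000003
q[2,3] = 541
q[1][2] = -397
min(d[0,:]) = 37.84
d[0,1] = 64.99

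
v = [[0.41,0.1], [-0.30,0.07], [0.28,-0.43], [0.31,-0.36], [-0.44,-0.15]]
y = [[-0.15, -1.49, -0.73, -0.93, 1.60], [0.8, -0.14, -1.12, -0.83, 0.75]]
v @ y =[[0.02, -0.62, -0.41, -0.46, 0.73], [0.10, 0.44, 0.14, 0.22, -0.43], [-0.39, -0.36, 0.28, 0.1, 0.13], [-0.33, -0.41, 0.18, 0.01, 0.23], [-0.05, 0.68, 0.49, 0.53, -0.82]]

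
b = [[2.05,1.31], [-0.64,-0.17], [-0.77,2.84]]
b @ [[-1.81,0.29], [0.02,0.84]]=[[-3.68, 1.69],[1.16, -0.33],[1.45, 2.16]]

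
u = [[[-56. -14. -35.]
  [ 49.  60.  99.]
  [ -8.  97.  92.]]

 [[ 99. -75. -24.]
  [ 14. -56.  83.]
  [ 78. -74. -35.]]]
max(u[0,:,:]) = 99.0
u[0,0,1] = -14.0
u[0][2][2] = 92.0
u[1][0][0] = 99.0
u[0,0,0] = -56.0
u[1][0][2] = -24.0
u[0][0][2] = -35.0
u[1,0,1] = -75.0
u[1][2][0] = 78.0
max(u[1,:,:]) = 99.0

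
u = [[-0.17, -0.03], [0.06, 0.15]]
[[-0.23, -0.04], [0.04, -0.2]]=u@[[1.42,0.47], [-0.33,-1.49]]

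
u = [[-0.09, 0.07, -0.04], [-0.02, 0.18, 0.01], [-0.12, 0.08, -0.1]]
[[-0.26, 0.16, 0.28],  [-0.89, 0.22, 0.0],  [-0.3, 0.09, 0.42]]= u@[[-1.15, -2.21, -2.94], [-5.08, 0.84, -0.25], [0.30, 2.41, -0.90]]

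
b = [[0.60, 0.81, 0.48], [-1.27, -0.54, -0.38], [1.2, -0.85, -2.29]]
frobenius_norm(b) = 3.27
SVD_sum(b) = [[-0.18, 0.16, 0.39], [0.01, -0.01, -0.02], [1.06, -0.96, -2.31]] + [[0.85, 0.46, 0.20],[-1.22, -0.66, -0.28],[0.15, 0.08, 0.04]] + [[-0.07, 0.18, -0.11], [-0.05, 0.13, -0.08], [-0.01, 0.03, -0.02]]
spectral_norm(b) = 2.75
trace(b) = -2.23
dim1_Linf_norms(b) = [0.81, 1.27, 2.29]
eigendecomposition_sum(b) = [[0.34+0.28j, 0.30-0.04j, 0.03+0.05j],[-0.65+0.16j, -0.22+0.41j, -0.09-0.01j],[(0.38-0.03j), (0.16-0.21j), (0.05+0.01j)]] + [[0.34-0.28j, 0.30+0.04j, (0.03-0.05j)], [(-0.65-0.16j), (-0.22-0.41j), (-0.09+0.01j)], [0.38+0.03j, 0.16+0.21j, (0.05-0.01j)]] + [[-0.07-0.00j,  (0.2-0j),  0.41-0.00j], [(0.03+0j),  (-0.09+0j),  (-0.19+0j)], [(0.43+0j),  -1.18+0.00j,  -2.40+0.00j]]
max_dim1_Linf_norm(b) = 2.29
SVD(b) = [[0.17, 0.57, -0.81], [-0.01, -0.82, -0.58], [-0.99, 0.10, -0.13]] @ diag([2.754392371364706, 1.742548895939228, 0.2807953166078205]) @ [[-0.39, 0.35, 0.85],[0.86, 0.47, 0.20],[0.33, -0.81, 0.49]]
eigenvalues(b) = [(0.17+0.71j), (0.17-0.71j), (-2.56+0j)]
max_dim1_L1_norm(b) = 4.34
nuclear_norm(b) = 4.78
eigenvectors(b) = [[-0.29-0.40j, -0.29+0.40j, (-0.17+0j)],  [(0.75+0j), (0.75-0j), 0.08+0.00j],  [(-0.43-0.07j), -0.43+0.07j, 0.98+0.00j]]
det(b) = -1.35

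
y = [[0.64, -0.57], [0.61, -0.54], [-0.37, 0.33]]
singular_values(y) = [1.28, 0.0]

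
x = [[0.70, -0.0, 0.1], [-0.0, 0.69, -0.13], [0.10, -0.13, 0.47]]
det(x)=0.208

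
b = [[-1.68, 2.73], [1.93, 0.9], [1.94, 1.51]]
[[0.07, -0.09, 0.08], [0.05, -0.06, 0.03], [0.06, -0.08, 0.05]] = b@ [[0.01, -0.01, 0.00], [0.03, -0.04, 0.03]]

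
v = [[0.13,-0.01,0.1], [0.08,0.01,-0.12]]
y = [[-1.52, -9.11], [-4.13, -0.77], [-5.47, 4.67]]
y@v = [[-0.93, -0.08, 0.94], [-0.6, 0.03, -0.32], [-0.34, 0.10, -1.11]]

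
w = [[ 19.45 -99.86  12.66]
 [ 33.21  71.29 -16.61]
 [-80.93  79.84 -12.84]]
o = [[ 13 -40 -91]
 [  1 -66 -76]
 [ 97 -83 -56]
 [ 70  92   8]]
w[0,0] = 19.45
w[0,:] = [19.45, -99.86, 12.66]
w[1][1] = 71.29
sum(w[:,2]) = -16.79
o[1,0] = 1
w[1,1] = 71.29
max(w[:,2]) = 12.66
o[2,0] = 97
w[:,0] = [19.45, 33.21, -80.93]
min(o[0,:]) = -91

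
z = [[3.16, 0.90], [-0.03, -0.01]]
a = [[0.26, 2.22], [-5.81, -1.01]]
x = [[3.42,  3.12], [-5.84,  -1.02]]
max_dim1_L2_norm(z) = 3.29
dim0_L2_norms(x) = [6.77, 3.28]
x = a + z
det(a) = 12.64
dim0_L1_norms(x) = [9.26, 4.14]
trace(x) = 2.40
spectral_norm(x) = 7.24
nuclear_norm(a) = 8.06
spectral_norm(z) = 3.29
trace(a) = -0.75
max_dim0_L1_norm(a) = 6.07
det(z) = -0.00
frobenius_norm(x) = 7.52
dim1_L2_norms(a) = [2.24, 5.9]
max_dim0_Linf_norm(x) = 5.84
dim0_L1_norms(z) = [3.19, 0.91]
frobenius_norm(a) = 6.31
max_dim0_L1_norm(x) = 9.26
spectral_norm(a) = 5.94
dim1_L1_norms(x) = [6.54, 6.86]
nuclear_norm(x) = 9.28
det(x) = 14.73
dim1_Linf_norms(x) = [3.42, 5.84]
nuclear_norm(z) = 3.29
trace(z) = 3.15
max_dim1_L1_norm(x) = 6.86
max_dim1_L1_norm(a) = 6.82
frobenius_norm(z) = 3.29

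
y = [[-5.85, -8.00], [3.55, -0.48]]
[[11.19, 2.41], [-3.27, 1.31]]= y @ [[-1.01,0.30], [-0.66,-0.52]]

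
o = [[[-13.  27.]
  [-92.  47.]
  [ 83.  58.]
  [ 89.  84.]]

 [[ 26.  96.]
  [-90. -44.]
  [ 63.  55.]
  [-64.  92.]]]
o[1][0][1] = 96.0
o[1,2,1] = 55.0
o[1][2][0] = 63.0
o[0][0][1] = 27.0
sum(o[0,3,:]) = 173.0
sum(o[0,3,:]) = 173.0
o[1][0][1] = 96.0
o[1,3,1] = 92.0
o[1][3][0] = -64.0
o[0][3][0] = 89.0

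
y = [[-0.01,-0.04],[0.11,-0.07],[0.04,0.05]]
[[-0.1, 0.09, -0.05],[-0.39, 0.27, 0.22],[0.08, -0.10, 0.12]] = y@[[-1.70, 0.81, 2.35], [2.87, -2.56, 0.60]]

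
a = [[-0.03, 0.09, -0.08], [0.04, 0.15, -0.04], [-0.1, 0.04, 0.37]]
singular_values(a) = [0.39, 0.18, 0.06]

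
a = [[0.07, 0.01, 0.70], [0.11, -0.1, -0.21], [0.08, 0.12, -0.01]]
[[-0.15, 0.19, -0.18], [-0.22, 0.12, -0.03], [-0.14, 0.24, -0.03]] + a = [[-0.08, 0.2, 0.52],[-0.11, 0.02, -0.24],[-0.06, 0.36, -0.04]]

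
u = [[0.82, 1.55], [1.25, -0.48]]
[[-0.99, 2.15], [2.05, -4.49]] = u @ [[1.16, -2.54],[-1.25, 2.73]]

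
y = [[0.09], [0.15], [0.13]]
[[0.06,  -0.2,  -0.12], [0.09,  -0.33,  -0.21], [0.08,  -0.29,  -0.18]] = y @ [[0.63,-2.23,-1.37]]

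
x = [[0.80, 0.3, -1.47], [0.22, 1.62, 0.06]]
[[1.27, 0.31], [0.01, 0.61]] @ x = [[1.08, 0.88, -1.85], [0.14, 0.99, 0.02]]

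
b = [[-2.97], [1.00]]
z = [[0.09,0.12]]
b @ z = [[-0.27, -0.36],[0.09, 0.12]]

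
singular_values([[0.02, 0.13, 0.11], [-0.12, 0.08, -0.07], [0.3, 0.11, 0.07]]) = [0.35, 0.17, 0.09]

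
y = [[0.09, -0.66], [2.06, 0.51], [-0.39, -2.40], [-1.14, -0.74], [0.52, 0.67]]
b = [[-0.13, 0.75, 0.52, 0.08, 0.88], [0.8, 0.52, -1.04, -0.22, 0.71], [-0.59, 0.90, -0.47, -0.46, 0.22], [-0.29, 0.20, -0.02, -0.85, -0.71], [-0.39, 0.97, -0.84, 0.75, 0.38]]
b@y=[[1.70, -0.25], [2.17, 2.87], [2.62, 2.46], [0.99, 0.49], [1.63, 2.47]]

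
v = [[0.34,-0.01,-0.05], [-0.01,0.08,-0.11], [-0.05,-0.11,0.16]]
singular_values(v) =[0.35, 0.23, 0.0]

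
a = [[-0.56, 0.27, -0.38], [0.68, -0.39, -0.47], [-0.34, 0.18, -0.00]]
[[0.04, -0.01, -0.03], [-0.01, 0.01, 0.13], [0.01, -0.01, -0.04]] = a @[[0.02, -0.04, 0.11], [0.12, -0.11, -0.03], [-0.05, 0.02, -0.10]]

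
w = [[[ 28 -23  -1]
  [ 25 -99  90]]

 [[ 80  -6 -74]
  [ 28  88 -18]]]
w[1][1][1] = 88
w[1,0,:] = [80, -6, -74]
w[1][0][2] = -74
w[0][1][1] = -99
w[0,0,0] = 28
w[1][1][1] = 88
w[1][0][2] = -74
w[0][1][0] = 25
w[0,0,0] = 28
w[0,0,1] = -23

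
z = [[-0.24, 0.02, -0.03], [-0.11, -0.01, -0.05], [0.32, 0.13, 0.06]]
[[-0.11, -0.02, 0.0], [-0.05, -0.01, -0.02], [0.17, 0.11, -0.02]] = z @ [[0.49, 0.15, -0.13], [0.15, 0.55, -0.22], [-0.13, -0.22, 0.80]]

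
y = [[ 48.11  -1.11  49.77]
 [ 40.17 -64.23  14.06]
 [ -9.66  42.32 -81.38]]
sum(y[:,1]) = -23.020000000000003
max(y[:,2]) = 49.77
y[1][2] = 14.06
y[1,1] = -64.23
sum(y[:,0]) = 78.62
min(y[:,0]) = -9.66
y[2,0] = -9.66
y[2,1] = 42.32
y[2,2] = -81.38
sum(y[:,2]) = -17.54999999999999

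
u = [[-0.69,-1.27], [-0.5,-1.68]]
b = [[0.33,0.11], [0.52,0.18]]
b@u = [[-0.28, -0.6], [-0.45, -0.96]]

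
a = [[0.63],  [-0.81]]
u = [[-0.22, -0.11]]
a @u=[[-0.14, -0.07], [0.18, 0.09]]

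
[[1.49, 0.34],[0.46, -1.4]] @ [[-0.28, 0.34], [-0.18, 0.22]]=[[-0.48, 0.58], [0.12, -0.15]]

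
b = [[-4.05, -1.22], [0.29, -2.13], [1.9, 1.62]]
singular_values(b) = [4.87, 2.24]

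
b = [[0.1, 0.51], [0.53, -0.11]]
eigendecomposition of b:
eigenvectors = [[0.77, -0.63], [0.64, 0.78]]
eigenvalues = [0.53, -0.54]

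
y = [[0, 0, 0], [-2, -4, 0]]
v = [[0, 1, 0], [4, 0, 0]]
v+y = [[0, 1, 0], [2, -4, 0]]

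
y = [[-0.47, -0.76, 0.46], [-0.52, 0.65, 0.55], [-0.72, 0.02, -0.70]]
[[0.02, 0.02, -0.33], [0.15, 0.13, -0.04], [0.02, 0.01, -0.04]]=y @ [[-0.1, -0.08, 0.20], [0.08, 0.07, 0.22], [0.08, 0.07, -0.14]]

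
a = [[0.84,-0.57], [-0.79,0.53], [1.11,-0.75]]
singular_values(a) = [1.93, 0.0]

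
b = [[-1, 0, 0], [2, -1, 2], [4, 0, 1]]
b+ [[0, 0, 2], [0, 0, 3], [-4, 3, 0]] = [[-1, 0, 2], [2, -1, 5], [0, 3, 1]]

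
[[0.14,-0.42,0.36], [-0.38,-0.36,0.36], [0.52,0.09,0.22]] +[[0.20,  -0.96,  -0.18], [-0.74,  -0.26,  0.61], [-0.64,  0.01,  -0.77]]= [[0.34, -1.38, 0.18], [-1.12, -0.62, 0.97], [-0.12, 0.10, -0.55]]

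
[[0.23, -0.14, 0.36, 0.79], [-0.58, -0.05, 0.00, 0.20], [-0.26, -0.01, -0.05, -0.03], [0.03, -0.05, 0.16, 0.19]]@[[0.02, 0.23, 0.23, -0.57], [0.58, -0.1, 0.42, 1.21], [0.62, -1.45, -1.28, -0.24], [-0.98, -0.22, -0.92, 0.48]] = [[-0.63, -0.63, -1.19, -0.01], [-0.24, -0.17, -0.34, 0.37], [-0.01, 0.02, 0.03, 0.13], [-0.12, -0.26, -0.39, -0.02]]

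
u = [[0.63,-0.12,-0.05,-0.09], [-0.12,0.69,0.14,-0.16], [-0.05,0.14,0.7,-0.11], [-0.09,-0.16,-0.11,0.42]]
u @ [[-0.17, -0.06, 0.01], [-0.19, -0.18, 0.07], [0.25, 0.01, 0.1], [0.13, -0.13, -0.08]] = [[-0.11,-0.01,0.00], [-0.10,-0.09,0.07], [0.14,-0.0,0.09], [0.07,-0.02,-0.06]]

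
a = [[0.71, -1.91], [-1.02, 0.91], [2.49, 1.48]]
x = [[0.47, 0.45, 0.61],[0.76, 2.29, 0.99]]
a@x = [[-1.12, -4.05, -1.46], [0.21, 1.62, 0.28], [2.30, 4.51, 2.98]]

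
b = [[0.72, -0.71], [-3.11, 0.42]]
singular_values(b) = [3.24, 0.59]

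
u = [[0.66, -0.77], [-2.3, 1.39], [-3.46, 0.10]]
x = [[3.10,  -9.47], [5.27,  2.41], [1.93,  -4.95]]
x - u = [[2.44, -8.7], [7.57, 1.02], [5.39, -5.05]]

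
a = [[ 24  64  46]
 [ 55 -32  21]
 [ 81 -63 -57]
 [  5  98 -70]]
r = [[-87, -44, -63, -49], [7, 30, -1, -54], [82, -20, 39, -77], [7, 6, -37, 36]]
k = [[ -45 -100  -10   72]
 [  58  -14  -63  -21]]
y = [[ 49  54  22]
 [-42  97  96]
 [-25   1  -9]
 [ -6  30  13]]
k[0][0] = -45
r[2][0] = 82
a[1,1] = -32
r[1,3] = -54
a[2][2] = -57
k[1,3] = -21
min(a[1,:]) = -32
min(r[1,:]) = -54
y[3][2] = 13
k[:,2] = [-10, -63]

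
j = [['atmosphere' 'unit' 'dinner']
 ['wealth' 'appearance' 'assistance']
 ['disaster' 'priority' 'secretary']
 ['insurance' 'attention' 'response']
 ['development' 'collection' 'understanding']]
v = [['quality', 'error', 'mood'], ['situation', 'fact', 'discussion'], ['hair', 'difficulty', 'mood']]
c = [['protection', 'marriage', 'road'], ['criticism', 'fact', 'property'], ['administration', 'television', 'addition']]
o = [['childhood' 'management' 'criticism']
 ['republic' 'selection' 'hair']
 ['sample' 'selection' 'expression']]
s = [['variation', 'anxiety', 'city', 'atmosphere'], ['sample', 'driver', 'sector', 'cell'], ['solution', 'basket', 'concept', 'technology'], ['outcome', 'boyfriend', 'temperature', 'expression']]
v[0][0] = 'quality'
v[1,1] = 'fact'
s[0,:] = ['variation', 'anxiety', 'city', 'atmosphere']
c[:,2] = ['road', 'property', 'addition']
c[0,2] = 'road'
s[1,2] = 'sector'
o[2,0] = 'sample'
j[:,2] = ['dinner', 'assistance', 'secretary', 'response', 'understanding']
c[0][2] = 'road'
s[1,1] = 'driver'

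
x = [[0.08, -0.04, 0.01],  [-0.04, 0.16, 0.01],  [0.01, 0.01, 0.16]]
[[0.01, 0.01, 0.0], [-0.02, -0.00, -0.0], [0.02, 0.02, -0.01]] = x@[[0.11, 0.09, 0.02], [-0.09, 0.00, 0.0], [0.12, 0.13, -0.05]]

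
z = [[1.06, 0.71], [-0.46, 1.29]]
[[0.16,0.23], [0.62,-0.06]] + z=[[1.22, 0.94], [0.16, 1.23]]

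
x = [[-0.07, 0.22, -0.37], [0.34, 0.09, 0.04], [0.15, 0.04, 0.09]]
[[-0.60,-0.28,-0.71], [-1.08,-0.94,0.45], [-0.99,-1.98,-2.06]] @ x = [[-0.16, -0.19, 0.15], [-0.18, -0.30, 0.4], [-0.91, -0.48, 0.1]]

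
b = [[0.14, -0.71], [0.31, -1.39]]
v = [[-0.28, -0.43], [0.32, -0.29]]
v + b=[[-0.14, -1.14], [0.63, -1.68]]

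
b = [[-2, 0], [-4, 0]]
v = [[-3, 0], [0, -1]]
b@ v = [[6, 0], [12, 0]]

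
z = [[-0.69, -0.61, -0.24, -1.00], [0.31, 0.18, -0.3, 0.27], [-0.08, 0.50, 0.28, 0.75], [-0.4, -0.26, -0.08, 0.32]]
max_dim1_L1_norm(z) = 2.54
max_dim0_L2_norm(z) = 1.32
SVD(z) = [[-0.83, 0.24, -0.04, 0.50], [0.22, -0.32, 0.73, 0.57], [0.51, 0.56, -0.35, 0.55], [-0.03, 0.73, 0.59, -0.34]] @ diag([1.6444437782570973, 0.7052665995135373, 0.42824230285434606, 0.2142713555474439]) @ [[0.37,0.49,0.17,0.77], [-0.85,-0.16,0.19,0.47], [0.10,-0.40,-0.82,0.39], [-0.36,0.76,-0.51,-0.20]]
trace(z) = 0.09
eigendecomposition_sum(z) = [[(-0.79+0j), -0.44+0.00j, (-0.34+0j), (-0.39-0j)], [0.31-0.00j, (0.18-0j), (0.14-0j), 0.15+0.00j], [(-0.05+0j), (-0.03+0j), -0.02+0.00j, (-0.02-0j)], [(-0.22+0j), (-0.13+0j), -0.10+0.00j, -0.11-0.00j]] + [[0.10+0.00j, (0.03+0j), (-0.02+0j), -0.33-0.00j], [(0.1+0j), 0.03+0.00j, -0.02+0.00j, -0.32-0.00j], [(-0.2+0j), (-0.05-0j), 0.03-0.00j, (0.62+0j)], [-0.16+0.00j, (-0.04-0j), (0.03-0j), 0.49+0.00j]] + [[(-0-0.05j),-0.10-0.13j,0.06-0.11j,-0.14+0.02j],[-0.05+0.07j,(-0.01+0.29j),(-0.21+0.09j),(0.22+0.12j)],[0.08+0.04j,0.29-0.05j,(0.13+0.19j),(0.08-0.25j)],[(-0.01-0.01j),-0.05-0.02j,(-0-0.04j),-0.03+0.03j]] + [[(-0+0.05j),(-0.1+0.13j),0.06+0.11j,(-0.14-0.02j)], [(-0.05-0.07j),-0.01-0.29j,(-0.21-0.09j),0.22-0.12j], [0.08-0.04j,0.29+0.05j,0.13-0.19j,0.08+0.25j], [-0.01+0.01j,-0.05+0.02j,-0.00+0.04j,-0.03-0.03j]]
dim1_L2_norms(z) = [1.38, 0.54, 0.95, 0.58]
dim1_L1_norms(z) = [2.54, 1.06, 1.61, 1.06]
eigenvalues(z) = [(-0.75+0j), (0.66+0j), (0.09+0.46j), (0.09-0.46j)]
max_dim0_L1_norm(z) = 2.34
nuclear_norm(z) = 2.99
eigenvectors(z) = [[(0.9+0j), (0.36+0j), (0.17+0.33j), 0.17-0.33j], [(-0.36+0j), 0.35+0.00j, (0.13-0.63j), 0.13+0.63j], [0.06+0.00j, (-0.68+0j), -0.66+0.00j, (-0.66-0j)], [0.25+0.00j, (-0.54+0j), (0.1+0.05j), (0.1-0.05j)]]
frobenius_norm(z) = 1.85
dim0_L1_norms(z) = [1.48, 1.55, 0.9, 2.34]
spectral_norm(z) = 1.64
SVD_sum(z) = [[-0.51, -0.67, -0.23, -1.05], [0.13, 0.18, 0.06, 0.28], [0.31, 0.41, 0.14, 0.65], [-0.02, -0.02, -0.01, -0.03]] + [[-0.14, -0.03, 0.03, 0.08], [0.19, 0.04, -0.04, -0.1], [-0.33, -0.06, 0.08, 0.18], [-0.44, -0.08, 0.1, 0.24]] + [[-0.0, 0.01, 0.01, -0.01], [0.03, -0.12, -0.26, 0.12], [-0.02, 0.06, 0.12, -0.06], [0.03, -0.10, -0.21, 0.1]] + [[-0.04, 0.08, -0.05, -0.02], [-0.04, 0.09, -0.06, -0.02], [-0.04, 0.09, -0.06, -0.02], [0.03, -0.06, 0.04, 0.01]]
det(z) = -0.11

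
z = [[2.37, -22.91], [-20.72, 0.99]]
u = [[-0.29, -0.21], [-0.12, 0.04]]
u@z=[[3.66, 6.44],[-1.11, 2.79]]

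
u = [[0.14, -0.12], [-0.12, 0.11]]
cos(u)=[[0.98, 0.01], [0.01, 0.99]]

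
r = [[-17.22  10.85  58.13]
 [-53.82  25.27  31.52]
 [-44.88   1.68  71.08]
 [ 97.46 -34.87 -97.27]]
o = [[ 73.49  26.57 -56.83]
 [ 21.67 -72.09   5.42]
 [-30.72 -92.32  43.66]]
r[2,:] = [-44.88, 1.68, 71.08]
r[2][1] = 1.68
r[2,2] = 71.08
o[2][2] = 43.66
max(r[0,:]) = 58.13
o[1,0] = 21.67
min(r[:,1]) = -34.87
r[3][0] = 97.46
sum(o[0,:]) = 43.230000000000004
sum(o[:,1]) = -137.84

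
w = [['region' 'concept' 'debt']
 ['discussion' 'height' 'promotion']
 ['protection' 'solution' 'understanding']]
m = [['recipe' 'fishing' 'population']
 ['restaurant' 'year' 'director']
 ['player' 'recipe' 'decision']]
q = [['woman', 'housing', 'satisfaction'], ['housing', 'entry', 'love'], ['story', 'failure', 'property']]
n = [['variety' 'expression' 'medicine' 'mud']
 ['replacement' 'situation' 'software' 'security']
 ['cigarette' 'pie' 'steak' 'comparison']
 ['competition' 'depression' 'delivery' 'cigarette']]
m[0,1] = 'fishing'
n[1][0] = 'replacement'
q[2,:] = ['story', 'failure', 'property']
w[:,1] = ['concept', 'height', 'solution']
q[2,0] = 'story'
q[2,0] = 'story'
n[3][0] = 'competition'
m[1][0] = 'restaurant'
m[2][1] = 'recipe'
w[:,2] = ['debt', 'promotion', 'understanding']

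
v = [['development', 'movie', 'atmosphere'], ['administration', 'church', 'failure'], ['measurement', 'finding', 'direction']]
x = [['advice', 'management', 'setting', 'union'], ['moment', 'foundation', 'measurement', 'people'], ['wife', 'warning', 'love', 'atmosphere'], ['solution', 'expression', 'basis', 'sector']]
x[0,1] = 'management'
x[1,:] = ['moment', 'foundation', 'measurement', 'people']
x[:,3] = ['union', 'people', 'atmosphere', 'sector']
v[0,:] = ['development', 'movie', 'atmosphere']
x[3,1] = 'expression'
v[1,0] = 'administration'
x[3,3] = 'sector'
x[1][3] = 'people'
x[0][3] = 'union'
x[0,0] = 'advice'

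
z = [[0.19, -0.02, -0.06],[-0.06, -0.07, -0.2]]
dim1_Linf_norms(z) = [0.19, 0.2]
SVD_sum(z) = [[-0.00,-0.02,-0.05],[-0.02,-0.07,-0.2]] + [[0.19, -0.00, -0.01], [-0.04, 0.0, 0.0]]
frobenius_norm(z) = 0.30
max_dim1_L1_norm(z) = 0.33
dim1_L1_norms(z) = [0.27, 0.33]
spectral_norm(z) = 0.22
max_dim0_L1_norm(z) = 0.26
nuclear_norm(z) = 0.42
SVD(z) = [[0.22, 0.98], [0.98, -0.22]] @ diag([0.2212507205408498, 0.19911835339856246]) @ [[-0.08, -0.33, -0.94], [1.00, -0.02, -0.07]]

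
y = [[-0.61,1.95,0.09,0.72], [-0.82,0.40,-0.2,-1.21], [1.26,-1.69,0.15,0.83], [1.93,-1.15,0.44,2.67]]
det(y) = -0.000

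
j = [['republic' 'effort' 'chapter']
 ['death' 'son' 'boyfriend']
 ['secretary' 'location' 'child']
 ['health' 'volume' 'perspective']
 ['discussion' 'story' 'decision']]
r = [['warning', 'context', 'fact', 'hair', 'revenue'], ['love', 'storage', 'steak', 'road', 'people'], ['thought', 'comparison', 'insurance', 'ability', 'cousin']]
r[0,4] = 'revenue'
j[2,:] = ['secretary', 'location', 'child']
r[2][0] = 'thought'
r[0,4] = 'revenue'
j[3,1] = 'volume'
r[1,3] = 'road'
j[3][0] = 'health'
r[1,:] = ['love', 'storage', 'steak', 'road', 'people']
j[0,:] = ['republic', 'effort', 'chapter']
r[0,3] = 'hair'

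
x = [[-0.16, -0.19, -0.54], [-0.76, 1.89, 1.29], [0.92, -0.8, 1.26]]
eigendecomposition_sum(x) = [[-0.09-0.00j,  (-0.02+0j),  (-0.02+0j)], [-0.06-0.00j,  -0.01+0.00j,  -0.01+0.00j], [0.03+0.00j,  (0.01-0j),  (0.01-0j)]] + [[(-0.03+0.11j), (-0.09-0.17j), -0.26+0.02j],[(-0.35-0.44j), 0.95+0.11j, 0.65-1.13j],[(0.44-0.12j), (-0.4+0.67j), 0.63+0.86j]] + [[(-0.03-0.11j), -0.09+0.17j, -0.26-0.02j], [-0.35+0.44j, 0.95-0.11j, (0.65+1.13j)], [(0.44+0.12j), -0.40-0.67j, (0.63-0.86j)]]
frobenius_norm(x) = 3.04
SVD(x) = [[0.14,0.27,0.95], [-0.98,-0.12,0.18], [0.16,-0.96,0.24]] @ diag([2.458682388759152, 1.786023978455354, 0.07809775661375074]) @ [[0.35, -0.81, -0.46], [-0.47, 0.27, -0.84], [-0.81, -0.51, 0.28]]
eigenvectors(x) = [[-0.83+0.00j, (-0.08-0.13j), -0.08+0.13j],  [-0.49+0.00j, (0.77+0j), 0.77-0.00j],  [(0.27+0j), -0.26+0.57j, -0.26-0.57j]]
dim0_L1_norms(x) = [1.84, 2.88, 3.09]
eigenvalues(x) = [(-0.1+0j), (1.54+1.09j), (1.54-1.09j)]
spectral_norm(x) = 2.46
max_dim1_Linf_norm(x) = 1.89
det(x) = -0.34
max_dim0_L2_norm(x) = 2.06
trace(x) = 2.99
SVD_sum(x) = [[0.12, -0.28, -0.16],[-0.85, 1.96, 1.11],[0.14, -0.32, -0.18]] + [[-0.22,0.13,-0.4], [0.1,-0.06,0.18], [0.80,-0.47,1.44]] + [[-0.06, -0.04, 0.02], [-0.01, -0.01, 0.00], [-0.02, -0.01, 0.01]]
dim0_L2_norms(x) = [1.2, 2.06, 1.88]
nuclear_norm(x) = 4.32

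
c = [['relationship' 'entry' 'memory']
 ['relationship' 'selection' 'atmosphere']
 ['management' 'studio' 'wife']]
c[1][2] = 'atmosphere'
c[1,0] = 'relationship'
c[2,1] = 'studio'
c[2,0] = 'management'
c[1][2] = 'atmosphere'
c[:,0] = ['relationship', 'relationship', 'management']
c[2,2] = 'wife'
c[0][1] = 'entry'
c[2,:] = ['management', 'studio', 'wife']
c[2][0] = 'management'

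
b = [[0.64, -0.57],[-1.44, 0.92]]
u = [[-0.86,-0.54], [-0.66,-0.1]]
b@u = [[-0.17, -0.29],[0.63, 0.69]]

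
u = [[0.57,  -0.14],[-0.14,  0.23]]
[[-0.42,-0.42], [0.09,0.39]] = u @ [[-0.75, -0.39], [-0.05, 1.44]]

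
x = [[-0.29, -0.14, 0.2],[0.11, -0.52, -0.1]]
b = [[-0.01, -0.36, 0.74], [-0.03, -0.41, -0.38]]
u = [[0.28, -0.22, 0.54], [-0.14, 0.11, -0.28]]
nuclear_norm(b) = 1.37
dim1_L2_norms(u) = [0.65, 0.33]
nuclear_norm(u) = 0.73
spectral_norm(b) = 0.85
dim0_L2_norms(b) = [0.03, 0.55, 0.83]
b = u + x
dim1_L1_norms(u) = [1.04, 0.53]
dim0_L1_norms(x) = [0.4, 0.66, 0.3]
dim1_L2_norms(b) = [0.82, 0.56]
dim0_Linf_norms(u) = [0.28, 0.22, 0.54]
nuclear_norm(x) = 0.92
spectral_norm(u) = 0.73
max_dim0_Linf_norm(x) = 0.52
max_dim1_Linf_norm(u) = 0.54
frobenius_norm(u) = 0.73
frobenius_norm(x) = 0.66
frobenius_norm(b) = 1.00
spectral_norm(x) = 0.54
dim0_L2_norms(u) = [0.31, 0.25, 0.61]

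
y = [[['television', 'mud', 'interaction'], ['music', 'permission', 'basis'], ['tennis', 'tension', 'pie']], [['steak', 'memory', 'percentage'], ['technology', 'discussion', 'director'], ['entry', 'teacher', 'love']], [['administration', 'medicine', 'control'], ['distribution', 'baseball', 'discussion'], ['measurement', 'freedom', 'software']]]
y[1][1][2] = 'director'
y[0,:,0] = ['television', 'music', 'tennis']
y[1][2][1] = 'teacher'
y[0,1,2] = 'basis'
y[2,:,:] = [['administration', 'medicine', 'control'], ['distribution', 'baseball', 'discussion'], ['measurement', 'freedom', 'software']]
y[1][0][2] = 'percentage'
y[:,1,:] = [['music', 'permission', 'basis'], ['technology', 'discussion', 'director'], ['distribution', 'baseball', 'discussion']]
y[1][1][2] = 'director'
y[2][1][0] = 'distribution'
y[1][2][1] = 'teacher'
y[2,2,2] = 'software'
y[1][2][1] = 'teacher'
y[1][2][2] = 'love'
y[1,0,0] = 'steak'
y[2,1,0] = 'distribution'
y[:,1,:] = [['music', 'permission', 'basis'], ['technology', 'discussion', 'director'], ['distribution', 'baseball', 'discussion']]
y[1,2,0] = 'entry'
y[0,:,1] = ['mud', 'permission', 'tension']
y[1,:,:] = [['steak', 'memory', 'percentage'], ['technology', 'discussion', 'director'], ['entry', 'teacher', 'love']]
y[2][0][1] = 'medicine'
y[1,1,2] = 'director'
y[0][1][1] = 'permission'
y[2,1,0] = 'distribution'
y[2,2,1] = 'freedom'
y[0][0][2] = 'interaction'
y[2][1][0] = 'distribution'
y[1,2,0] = 'entry'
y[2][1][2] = 'discussion'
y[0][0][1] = 'mud'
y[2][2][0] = 'measurement'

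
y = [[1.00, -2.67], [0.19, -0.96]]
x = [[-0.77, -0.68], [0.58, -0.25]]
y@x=[[-2.32, -0.01], [-0.70, 0.11]]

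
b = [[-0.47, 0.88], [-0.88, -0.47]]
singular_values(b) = [1.0, 1.0]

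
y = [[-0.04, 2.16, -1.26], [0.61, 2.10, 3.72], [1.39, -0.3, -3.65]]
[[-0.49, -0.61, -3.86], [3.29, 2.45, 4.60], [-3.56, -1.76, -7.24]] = y@ [[-0.38,  0.27,  -0.70],  [0.24,  0.06,  -0.76],  [0.81,  0.58,  1.78]]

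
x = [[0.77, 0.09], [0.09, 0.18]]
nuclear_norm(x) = 0.95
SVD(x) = [[-0.99,-0.15], [-0.15,0.99]] @ diag([0.7834234102658226, 0.1665765897341773]) @ [[-0.99,-0.15], [-0.15,0.99]]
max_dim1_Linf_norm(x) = 0.77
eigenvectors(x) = [[0.99,-0.15],[0.15,0.99]]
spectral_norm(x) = 0.78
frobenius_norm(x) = 0.80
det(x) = 0.13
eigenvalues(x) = [0.78, 0.17]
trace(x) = 0.95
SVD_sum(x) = [[0.77, 0.11], [0.11, 0.02]] + [[0.00, -0.02], [-0.02, 0.16]]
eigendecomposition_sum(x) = [[0.77,0.11],[0.11,0.02]] + [[0.00,-0.02], [-0.02,0.16]]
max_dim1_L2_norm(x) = 0.78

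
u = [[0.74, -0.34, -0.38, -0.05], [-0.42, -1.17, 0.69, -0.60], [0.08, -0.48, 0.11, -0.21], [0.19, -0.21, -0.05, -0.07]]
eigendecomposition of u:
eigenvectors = [[-0.24,-0.92,-0.15,-0.49], [-0.89,0.22,-0.42,-0.42], [-0.36,-0.20,-0.04,-0.63], [-0.15,-0.26,0.89,0.43]]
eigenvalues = [-1.11, 0.72, -0.0, -0.01]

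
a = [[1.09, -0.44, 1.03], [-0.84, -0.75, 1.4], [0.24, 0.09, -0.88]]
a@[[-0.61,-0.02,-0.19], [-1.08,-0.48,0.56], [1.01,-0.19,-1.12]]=[[0.85, -0.01, -1.61], [2.74, 0.11, -1.83], [-1.13, 0.12, 0.99]]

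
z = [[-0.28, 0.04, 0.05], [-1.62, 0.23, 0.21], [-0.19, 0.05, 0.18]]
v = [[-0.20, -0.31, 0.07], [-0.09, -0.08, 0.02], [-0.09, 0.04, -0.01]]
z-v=[[-0.08, 0.35, -0.02], [-1.53, 0.31, 0.19], [-0.1, 0.01, 0.19]]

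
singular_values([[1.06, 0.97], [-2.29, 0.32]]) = [2.53, 1.01]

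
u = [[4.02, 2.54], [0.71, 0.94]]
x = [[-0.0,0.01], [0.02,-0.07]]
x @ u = [[0.01,0.01], [0.03,-0.01]]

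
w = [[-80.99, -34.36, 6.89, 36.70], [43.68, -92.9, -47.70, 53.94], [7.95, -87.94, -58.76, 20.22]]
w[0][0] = -80.99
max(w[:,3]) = 53.94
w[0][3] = 36.7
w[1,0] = 43.68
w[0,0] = -80.99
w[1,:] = [43.68, -92.9, -47.7, 53.94]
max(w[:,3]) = 53.94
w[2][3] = 20.22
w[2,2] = -58.76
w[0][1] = -34.36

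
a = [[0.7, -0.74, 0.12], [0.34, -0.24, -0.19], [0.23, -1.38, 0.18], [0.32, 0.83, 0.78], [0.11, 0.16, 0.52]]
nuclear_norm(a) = 3.50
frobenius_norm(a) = 2.23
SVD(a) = [[0.46, 0.45, -0.53],  [0.18, 0.04, -0.58],  [0.73, 0.23, 0.52],  [-0.46, 0.74, -0.0],  [-0.11, 0.43, 0.33]] @ diag([1.8511014638886942, 1.1163500507999407, 0.5347765275964355]) @ [[0.21, -0.97, -0.14], [0.60, 0.02, 0.80], [-0.77, -0.25, 0.58]]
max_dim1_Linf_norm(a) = 1.38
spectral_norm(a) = 1.85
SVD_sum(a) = [[0.18, -0.82, -0.12], [0.07, -0.32, -0.05], [0.29, -1.31, -0.19], [-0.18, 0.82, 0.12], [-0.04, 0.2, 0.03]] + [[0.30, 0.01, 0.40], [0.03, 0.0, 0.04], [0.16, 0.0, 0.21], [0.50, 0.01, 0.66], [0.29, 0.01, 0.39]] + [[0.22,0.07,-0.16], [0.24,0.08,-0.18], [-0.21,-0.07,0.16], [0.0,0.00,-0.0], [-0.14,-0.05,0.10]]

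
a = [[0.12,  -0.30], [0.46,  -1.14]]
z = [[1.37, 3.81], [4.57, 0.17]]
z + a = [[1.49,3.51], [5.03,-0.97]]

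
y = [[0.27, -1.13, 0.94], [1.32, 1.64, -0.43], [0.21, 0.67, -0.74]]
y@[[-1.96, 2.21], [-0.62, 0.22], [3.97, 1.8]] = [[3.9, 2.04],[-5.31, 2.5],[-3.76, -0.72]]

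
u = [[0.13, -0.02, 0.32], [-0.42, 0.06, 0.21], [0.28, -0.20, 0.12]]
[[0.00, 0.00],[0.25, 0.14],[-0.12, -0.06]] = u @ [[-0.49,-0.27], [0.02,0.01], [0.21,0.12]]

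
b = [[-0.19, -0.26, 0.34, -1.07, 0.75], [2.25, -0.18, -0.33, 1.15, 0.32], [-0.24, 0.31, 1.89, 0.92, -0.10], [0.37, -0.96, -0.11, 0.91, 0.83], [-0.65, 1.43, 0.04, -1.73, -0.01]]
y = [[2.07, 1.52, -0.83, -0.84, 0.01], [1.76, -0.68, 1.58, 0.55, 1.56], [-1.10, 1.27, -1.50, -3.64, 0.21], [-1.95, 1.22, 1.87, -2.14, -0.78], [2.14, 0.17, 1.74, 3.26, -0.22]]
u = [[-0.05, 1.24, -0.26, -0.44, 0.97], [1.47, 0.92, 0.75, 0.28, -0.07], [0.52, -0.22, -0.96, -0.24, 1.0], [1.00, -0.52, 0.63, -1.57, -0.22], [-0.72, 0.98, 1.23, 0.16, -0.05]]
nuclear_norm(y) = 15.12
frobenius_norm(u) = 3.99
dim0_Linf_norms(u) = [1.47, 1.24, 1.23, 1.57, 1.0]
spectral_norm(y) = 6.59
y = u @ b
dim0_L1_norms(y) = [9.02, 4.86, 7.52, 10.43, 2.78]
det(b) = 6.31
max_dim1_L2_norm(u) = 2.04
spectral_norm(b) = 3.46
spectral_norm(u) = 2.27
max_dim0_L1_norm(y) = 10.43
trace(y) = -2.47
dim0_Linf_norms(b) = [2.25, 1.43, 1.89, 1.73, 0.83]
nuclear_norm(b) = 8.95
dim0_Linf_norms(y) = [2.14, 1.52, 1.87, 3.64, 1.56]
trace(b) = 2.42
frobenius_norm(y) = 8.21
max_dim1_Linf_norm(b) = 2.25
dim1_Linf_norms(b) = [1.07, 2.25, 1.89, 0.96, 1.73]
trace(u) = -1.71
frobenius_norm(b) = 4.60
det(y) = -28.82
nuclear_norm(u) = 8.15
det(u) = -4.51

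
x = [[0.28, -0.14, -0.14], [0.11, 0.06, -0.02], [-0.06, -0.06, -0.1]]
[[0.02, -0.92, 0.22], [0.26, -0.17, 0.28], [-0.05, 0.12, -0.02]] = x @ [[0.66, -2.70, 1.02], [2.58, 1.94, 2.25], [-1.42, -0.78, -1.77]]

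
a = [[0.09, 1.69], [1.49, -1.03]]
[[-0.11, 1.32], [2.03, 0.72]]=a @ [[1.27, 0.99],[-0.13, 0.73]]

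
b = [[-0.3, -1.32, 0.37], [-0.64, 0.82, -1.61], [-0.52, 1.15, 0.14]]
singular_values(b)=[2.29, 1.25, 0.67]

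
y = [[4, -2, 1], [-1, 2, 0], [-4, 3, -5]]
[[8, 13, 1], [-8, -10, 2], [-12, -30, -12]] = y @ [[0, 0, 0], [-4, -5, 1], [0, 3, 3]]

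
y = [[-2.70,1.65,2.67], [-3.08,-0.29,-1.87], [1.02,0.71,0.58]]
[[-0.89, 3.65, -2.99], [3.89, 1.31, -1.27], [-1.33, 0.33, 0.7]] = y @ [[-0.68, -0.56, 0.75], [-0.13, 1.25, 0.42], [-0.94, 0.03, -0.62]]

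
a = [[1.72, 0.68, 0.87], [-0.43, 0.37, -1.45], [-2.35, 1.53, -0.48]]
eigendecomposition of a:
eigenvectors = [[(0.73+0j),  (0.08+0.32j),  (0.08-0.32j)],[(0.43+0j),  (-0.15-0.52j),  (-0.15+0.52j)],[-0.54+0.00j,  (-0.77+0j),  -0.77-0.00j]]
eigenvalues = [(1.47+0j), (0.07+2j), (0.07-2j)]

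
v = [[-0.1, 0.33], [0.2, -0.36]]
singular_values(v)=[0.53, 0.06]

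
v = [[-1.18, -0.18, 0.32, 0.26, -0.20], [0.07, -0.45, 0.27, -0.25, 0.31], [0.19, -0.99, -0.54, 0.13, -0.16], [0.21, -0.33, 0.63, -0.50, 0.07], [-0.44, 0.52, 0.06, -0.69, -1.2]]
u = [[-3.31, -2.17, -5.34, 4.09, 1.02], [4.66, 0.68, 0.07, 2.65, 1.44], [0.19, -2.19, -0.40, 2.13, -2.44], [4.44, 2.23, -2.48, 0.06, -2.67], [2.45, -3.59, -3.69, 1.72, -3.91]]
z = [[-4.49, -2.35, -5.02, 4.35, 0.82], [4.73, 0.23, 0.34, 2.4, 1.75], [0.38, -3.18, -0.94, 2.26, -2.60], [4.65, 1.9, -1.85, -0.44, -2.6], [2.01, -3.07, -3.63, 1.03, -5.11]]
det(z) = -1046.62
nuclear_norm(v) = 5.15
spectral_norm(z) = 9.79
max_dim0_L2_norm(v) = 1.29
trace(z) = -10.75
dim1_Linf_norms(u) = [5.34, 4.66, 2.44, 4.44, 3.91]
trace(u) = -6.88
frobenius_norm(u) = 14.05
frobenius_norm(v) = 2.57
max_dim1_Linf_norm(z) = 5.11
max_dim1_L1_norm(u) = 15.93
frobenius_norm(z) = 14.64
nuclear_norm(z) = 28.00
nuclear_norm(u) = 27.71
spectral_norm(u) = 9.51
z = u + v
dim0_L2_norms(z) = [8.27, 5.36, 6.54, 5.57, 6.59]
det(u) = -1997.52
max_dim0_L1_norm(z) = 16.26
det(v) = 0.31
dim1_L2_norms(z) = [8.4, 5.6, 4.8, 5.97, 7.34]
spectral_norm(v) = 1.71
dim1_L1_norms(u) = [15.93, 9.5, 7.35, 11.88, 15.36]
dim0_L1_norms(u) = [15.05, 10.86, 11.98, 10.65, 11.48]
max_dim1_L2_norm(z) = 8.4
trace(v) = -3.87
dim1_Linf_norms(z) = [5.02, 4.73, 3.18, 4.65, 5.11]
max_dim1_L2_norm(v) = 1.54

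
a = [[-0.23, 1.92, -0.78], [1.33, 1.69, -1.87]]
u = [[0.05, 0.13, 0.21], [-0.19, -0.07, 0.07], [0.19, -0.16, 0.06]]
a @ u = [[-0.52, -0.04, 0.04], [-0.61, 0.35, 0.29]]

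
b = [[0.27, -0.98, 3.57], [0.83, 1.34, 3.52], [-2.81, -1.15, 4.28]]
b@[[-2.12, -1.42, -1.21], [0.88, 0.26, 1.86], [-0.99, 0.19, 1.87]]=[[-4.97, 0.04, 4.53], [-4.07, -0.16, 8.07], [0.71, 4.50, 9.26]]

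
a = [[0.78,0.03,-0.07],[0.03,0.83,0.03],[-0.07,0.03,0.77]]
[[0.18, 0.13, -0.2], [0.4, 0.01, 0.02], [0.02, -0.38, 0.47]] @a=[[0.16, 0.11, -0.16], [0.31, 0.02, -0.01], [-0.03, -0.30, 0.35]]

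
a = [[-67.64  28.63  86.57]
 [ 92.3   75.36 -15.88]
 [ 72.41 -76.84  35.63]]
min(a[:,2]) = -15.88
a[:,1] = [28.63, 75.36, -76.84]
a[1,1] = 75.36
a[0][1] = 28.63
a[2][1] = -76.84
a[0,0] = -67.64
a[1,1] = 75.36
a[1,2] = -15.88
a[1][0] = 92.3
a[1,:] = [92.3, 75.36, -15.88]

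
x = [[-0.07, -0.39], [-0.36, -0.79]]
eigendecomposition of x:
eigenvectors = [[0.93, 0.41], [-0.38, 0.91]]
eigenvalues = [0.09, -0.95]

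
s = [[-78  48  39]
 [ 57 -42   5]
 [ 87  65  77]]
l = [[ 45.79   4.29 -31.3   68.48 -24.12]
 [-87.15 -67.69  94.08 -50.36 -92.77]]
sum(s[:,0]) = 66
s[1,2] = 5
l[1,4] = -92.77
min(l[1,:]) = -92.77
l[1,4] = -92.77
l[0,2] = -31.3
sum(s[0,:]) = 9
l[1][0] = -87.15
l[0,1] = 4.29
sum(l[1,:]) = -203.89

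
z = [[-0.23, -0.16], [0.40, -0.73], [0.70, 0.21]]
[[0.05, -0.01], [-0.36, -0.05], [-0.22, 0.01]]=z @ [[-0.40, -0.00],[0.27, 0.07]]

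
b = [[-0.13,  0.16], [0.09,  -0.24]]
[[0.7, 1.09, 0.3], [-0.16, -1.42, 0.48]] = b@[[-8.44, -2.06, -8.88], [-2.48, 5.16, -5.35]]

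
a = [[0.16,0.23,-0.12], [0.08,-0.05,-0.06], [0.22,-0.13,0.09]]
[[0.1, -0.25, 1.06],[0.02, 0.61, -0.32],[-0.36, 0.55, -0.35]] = a @ [[-0.84, 1.62, 0.66], [0.20, -4.49, 5.12], [-1.61, -4.34, 1.9]]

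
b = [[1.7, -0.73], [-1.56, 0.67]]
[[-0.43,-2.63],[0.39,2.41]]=b @ [[-0.29, -0.73], [-0.09, 1.90]]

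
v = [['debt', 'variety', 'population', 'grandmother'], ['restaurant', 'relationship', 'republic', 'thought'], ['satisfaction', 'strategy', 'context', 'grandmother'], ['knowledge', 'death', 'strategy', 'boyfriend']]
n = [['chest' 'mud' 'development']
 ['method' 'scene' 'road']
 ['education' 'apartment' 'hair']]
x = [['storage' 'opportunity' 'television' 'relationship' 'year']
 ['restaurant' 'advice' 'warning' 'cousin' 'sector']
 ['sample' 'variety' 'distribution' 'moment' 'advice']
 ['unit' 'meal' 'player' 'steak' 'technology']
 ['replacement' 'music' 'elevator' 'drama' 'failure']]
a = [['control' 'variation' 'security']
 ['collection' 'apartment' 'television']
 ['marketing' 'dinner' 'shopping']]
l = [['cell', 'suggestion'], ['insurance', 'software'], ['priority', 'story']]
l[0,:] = ['cell', 'suggestion']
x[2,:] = ['sample', 'variety', 'distribution', 'moment', 'advice']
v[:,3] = ['grandmother', 'thought', 'grandmother', 'boyfriend']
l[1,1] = 'software'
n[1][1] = 'scene'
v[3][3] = 'boyfriend'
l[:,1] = ['suggestion', 'software', 'story']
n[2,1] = 'apartment'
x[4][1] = 'music'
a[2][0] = 'marketing'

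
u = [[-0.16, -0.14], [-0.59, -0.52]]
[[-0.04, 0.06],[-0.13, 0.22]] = u @ [[0.08, -0.13], [0.16, -0.27]]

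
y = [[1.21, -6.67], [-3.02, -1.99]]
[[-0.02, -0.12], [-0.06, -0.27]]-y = [[-1.23, 6.55], [2.96, 1.72]]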